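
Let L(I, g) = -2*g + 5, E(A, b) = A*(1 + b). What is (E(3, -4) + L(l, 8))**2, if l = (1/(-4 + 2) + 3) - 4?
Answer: 400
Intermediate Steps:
l = -3/2 (l = (1/(-2) + 3) - 4 = (-1/2 + 3) - 4 = 5/2 - 4 = -3/2 ≈ -1.5000)
L(I, g) = 5 - 2*g
(E(3, -4) + L(l, 8))**2 = (3*(1 - 4) + (5 - 2*8))**2 = (3*(-3) + (5 - 16))**2 = (-9 - 11)**2 = (-20)**2 = 400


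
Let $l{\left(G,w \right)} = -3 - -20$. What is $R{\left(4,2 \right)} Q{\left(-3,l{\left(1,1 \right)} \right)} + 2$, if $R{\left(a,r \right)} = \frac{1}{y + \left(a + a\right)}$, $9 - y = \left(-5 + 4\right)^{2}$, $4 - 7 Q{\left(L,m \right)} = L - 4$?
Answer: $\frac{235}{112} \approx 2.0982$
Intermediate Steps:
$l{\left(G,w \right)} = 17$ ($l{\left(G,w \right)} = -3 + 20 = 17$)
$Q{\left(L,m \right)} = \frac{8}{7} - \frac{L}{7}$ ($Q{\left(L,m \right)} = \frac{4}{7} - \frac{L - 4}{7} = \frac{4}{7} - \frac{-4 + L}{7} = \frac{4}{7} - \left(- \frac{4}{7} + \frac{L}{7}\right) = \frac{8}{7} - \frac{L}{7}$)
$y = 8$ ($y = 9 - \left(-5 + 4\right)^{2} = 9 - \left(-1\right)^{2} = 9 - 1 = 8$)
$R{\left(a,r \right)} = \frac{1}{8 + 2 a}$ ($R{\left(a,r \right)} = \frac{1}{8 + \left(a + a\right)} = \frac{1}{8 + 2 a}$)
$R{\left(4,2 \right)} Q{\left(-3,l{\left(1,1 \right)} \right)} + 2 = \frac{1}{2 \left(4 + 4\right)} \left(\frac{8}{7} - - \frac{3}{7}\right) + 2 = \frac{1}{2 \cdot 8} \left(\frac{8}{7} + \frac{3}{7}\right) + 2 = \frac{1}{2} \cdot \frac{1}{8} \cdot \frac{11}{7} + 2 = \frac{1}{16} \cdot \frac{11}{7} + 2 = \frac{11}{112} + 2 = \frac{235}{112}$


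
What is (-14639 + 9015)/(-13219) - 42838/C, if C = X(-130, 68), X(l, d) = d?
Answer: -282946545/449446 ≈ -629.54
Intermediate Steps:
C = 68
(-14639 + 9015)/(-13219) - 42838/C = (-14639 + 9015)/(-13219) - 42838/68 = -5624*(-1/13219) - 42838*1/68 = 5624/13219 - 21419/34 = -282946545/449446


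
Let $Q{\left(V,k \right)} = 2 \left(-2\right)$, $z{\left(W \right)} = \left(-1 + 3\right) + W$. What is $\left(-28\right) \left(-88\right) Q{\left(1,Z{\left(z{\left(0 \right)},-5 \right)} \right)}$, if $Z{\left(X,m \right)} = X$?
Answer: $-9856$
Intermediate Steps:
$z{\left(W \right)} = 2 + W$
$Q{\left(V,k \right)} = -4$
$\left(-28\right) \left(-88\right) Q{\left(1,Z{\left(z{\left(0 \right)},-5 \right)} \right)} = \left(-28\right) \left(-88\right) \left(-4\right) = 2464 \left(-4\right) = -9856$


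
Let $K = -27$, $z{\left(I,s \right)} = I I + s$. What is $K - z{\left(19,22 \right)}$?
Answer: $-410$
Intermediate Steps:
$z{\left(I,s \right)} = s + I^{2}$ ($z{\left(I,s \right)} = I^{2} + s = s + I^{2}$)
$K - z{\left(19,22 \right)} = -27 - \left(22 + 19^{2}\right) = -27 - \left(22 + 361\right) = -27 - 383 = -410$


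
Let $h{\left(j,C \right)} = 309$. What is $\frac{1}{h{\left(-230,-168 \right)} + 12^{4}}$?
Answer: $\frac{1}{21045} \approx 4.7517 \cdot 10^{-5}$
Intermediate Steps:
$\frac{1}{h{\left(-230,-168 \right)} + 12^{4}} = \frac{1}{309 + 12^{4}} = \frac{1}{309 + 20736} = \frac{1}{21045}$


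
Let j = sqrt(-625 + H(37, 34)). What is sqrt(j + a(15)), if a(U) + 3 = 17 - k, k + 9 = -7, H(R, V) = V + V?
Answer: sqrt(30 + I*sqrt(557)) ≈ 5.8383 + 2.0212*I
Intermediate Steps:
H(R, V) = 2*V
k = -16 (k = -9 - 7 = -16)
j = I*sqrt(557) (j = sqrt(-625 + 2*34) = sqrt(-625 + 68) = sqrt(-557) = I*sqrt(557) ≈ 23.601*I)
a(U) = 30 (a(U) = -3 + (17 - 1*(-16)) = -3 + (17 + 16) = -3 + 33 = 30)
sqrt(j + a(15)) = sqrt(I*sqrt(557) + 30) = sqrt(30 + I*sqrt(557))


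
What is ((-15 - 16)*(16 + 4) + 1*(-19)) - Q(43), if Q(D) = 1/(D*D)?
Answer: -1181512/1849 ≈ -639.00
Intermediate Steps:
Q(D) = D⁻²
((-15 - 16)*(16 + 4) + 1*(-19)) - Q(43) = ((-15 - 16)*(16 + 4) + 1*(-19)) - 1/43² = (-31*20 - 19) - 1*1/1849 = (-620 - 19) - 1/1849 = -639 - 1/1849 = -1181512/1849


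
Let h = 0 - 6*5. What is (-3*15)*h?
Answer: 1350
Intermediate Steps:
h = -30 (h = 0 - 30 = -30)
(-3*15)*h = -3*15*(-30) = -45*(-30) = 1350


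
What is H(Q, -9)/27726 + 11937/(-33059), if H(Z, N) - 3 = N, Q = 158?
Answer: -55193936/152765639 ≈ -0.36130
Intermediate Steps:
H(Z, N) = 3 + N
H(Q, -9)/27726 + 11937/(-33059) = (3 - 9)/27726 + 11937/(-33059) = -6*1/27726 + 11937*(-1/33059) = -1/4621 - 11937/33059 = -55193936/152765639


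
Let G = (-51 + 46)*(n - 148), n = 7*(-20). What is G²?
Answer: 2073600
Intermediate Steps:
n = -140
G = 1440 (G = (-51 + 46)*(-140 - 148) = -5*(-288) = 1440)
G² = 1440² = 2073600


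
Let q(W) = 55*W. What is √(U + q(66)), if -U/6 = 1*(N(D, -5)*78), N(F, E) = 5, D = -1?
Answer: √1290 ≈ 35.917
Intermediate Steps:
U = -2340 (U = -6*5*78 = -6*390 = -2340)
√(U + q(66)) = √(-2340 + 55*66) = √(-2340 + 3630) = √1290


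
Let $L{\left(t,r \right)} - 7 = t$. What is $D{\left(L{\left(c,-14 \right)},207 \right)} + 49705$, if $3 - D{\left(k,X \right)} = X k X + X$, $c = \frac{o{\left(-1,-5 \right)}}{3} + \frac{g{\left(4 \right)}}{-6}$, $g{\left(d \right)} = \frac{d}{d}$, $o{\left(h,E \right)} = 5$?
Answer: $- \frac{629431}{2} \approx -3.1472 \cdot 10^{5}$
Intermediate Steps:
$g{\left(d \right)} = 1$
$c = \frac{3}{2}$ ($c = \frac{5}{3} + 1 \frac{1}{-6} = 5 \cdot \frac{1}{3} + 1 \left(- \frac{1}{6}\right) = \frac{5}{3} - \frac{1}{6} = \frac{3}{2} \approx 1.5$)
$L{\left(t,r \right)} = 7 + t$
$D{\left(k,X \right)} = 3 - X - k X^{2}$ ($D{\left(k,X \right)} = 3 - \left(X k X + X\right) = 3 - \left(k X^{2} + X\right) = 3 - \left(X + k X^{2}\right) = 3 - X - k X^{2}$)
$D{\left(L{\left(c,-14 \right)},207 \right)} + 49705 = \left(3 - 207 - \left(7 + \frac{3}{2}\right) 207^{2}\right) + 49705 = \left(3 - 207 - \frac{17}{2} \cdot 42849\right) + 49705 = \left(3 - 207 - \frac{728433}{2}\right) + 49705 = - \frac{728841}{2} + 49705 = - \frac{629431}{2}$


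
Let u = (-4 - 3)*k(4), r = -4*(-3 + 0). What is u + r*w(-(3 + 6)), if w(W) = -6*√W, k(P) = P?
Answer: -28 - 216*I ≈ -28.0 - 216.0*I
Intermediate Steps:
r = 12 (r = -4*(-3) = 12)
u = -28 (u = (-4 - 3)*4 = -7*4 = -28)
u + r*w(-(3 + 6)) = -28 + 12*(-6*I*√(3 + 6)) = -28 + 12*(-6*3*I) = -28 + 12*(-18*I) = -28 - 216*I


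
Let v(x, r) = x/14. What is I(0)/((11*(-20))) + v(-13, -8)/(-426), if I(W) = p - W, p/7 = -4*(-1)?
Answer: -41033/328020 ≈ -0.12509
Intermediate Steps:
v(x, r) = x/14 (v(x, r) = x*(1/14) = x/14)
p = 28 (p = 7*(-4*(-1)) = 7*4 = 28)
I(W) = 28 - W
I(0)/((11*(-20))) + v(-13, -8)/(-426) = (28 - 1*0)/((11*(-20))) + ((1/14)*(-13))/(-426) = (28 + 0)/(-220) - 13/14*(-1/426) = 28*(-1/220) + 13/5964 = -7/55 + 13/5964 = -41033/328020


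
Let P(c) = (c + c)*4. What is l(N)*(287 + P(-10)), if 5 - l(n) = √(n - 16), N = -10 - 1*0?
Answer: 1035 - 207*I*√26 ≈ 1035.0 - 1055.5*I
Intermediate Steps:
P(c) = 8*c (P(c) = (2*c)*4 = 8*c)
N = -10 (N = -10 + 0 = -10)
l(n) = 5 - √(-16 + n) (l(n) = 5 - √(n - 16) = 5 - √(-16 + n))
l(N)*(287 + P(-10)) = (5 - √(-16 - 10))*(287 + 8*(-10)) = (5 - √(-26))*(287 - 80) = (5 - I*√26)*207 = 1035 - 207*I*√26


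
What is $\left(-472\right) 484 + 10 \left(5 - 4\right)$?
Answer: $-228438$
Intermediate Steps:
$\left(-472\right) 484 + 10 \left(5 - 4\right) = -228448 + 10 \cdot 1 = -228448 + 10 = -228438$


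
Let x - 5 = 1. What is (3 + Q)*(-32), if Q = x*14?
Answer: -2784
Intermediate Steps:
x = 6 (x = 5 + 1 = 6)
Q = 84 (Q = 6*14 = 84)
(3 + Q)*(-32) = (3 + 84)*(-32) = 87*(-32) = -2784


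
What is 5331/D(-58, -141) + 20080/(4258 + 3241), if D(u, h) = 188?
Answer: 43752209/1409812 ≈ 31.034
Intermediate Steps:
5331/D(-58, -141) + 20080/(4258 + 3241) = 5331/188 + 20080/(4258 + 3241) = 5331*(1/188) + 20080/7499 = 5331/188 + 20080*(1/7499) = 5331/188 + 20080/7499 = 43752209/1409812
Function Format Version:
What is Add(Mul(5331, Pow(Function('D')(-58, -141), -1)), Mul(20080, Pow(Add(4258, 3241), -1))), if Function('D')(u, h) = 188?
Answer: Rational(43752209, 1409812) ≈ 31.034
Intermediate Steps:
Add(Mul(5331, Pow(Function('D')(-58, -141), -1)), Mul(20080, Pow(Add(4258, 3241), -1))) = Add(Mul(5331, Pow(188, -1)), Mul(20080, Pow(Add(4258, 3241), -1))) = Add(Mul(5331, Rational(1, 188)), Mul(20080, Pow(7499, -1))) = Add(Rational(5331, 188), Mul(20080, Rational(1, 7499))) = Add(Rational(5331, 188), Rational(20080, 7499)) = Rational(43752209, 1409812)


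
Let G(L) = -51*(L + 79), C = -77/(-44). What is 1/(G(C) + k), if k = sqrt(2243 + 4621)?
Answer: -21964/90416635 - 64*sqrt(429)/271249905 ≈ -0.00024781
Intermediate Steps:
C = 7/4 (C = -77*(-1/44) = 7/4 ≈ 1.7500)
G(L) = -4029 - 51*L (G(L) = -51*(79 + L) = -4029 - 51*L)
k = 4*sqrt(429) (k = sqrt(6864) = 4*sqrt(429) ≈ 82.849)
1/(G(C) + k) = 1/((-4029 - 51*7/4) + 4*sqrt(429)) = 1/((-4029 - 357/4) + 4*sqrt(429)) = 1/(-16473/4 + 4*sqrt(429))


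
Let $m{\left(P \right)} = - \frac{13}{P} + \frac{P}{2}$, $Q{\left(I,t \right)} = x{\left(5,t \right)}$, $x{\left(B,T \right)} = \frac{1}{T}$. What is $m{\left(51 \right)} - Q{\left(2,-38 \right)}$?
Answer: $\frac{24488}{969} \approx 25.271$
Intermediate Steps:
$Q{\left(I,t \right)} = \frac{1}{t}$
$m{\left(P \right)} = \frac{P}{2} - \frac{13}{P}$ ($m{\left(P \right)} = - \frac{13}{P} + P \frac{1}{2} = - \frac{13}{P} + \frac{P}{2} = \frac{P}{2} - \frac{13}{P}$)
$m{\left(51 \right)} - Q{\left(2,-38 \right)} = \left(\frac{1}{2} \cdot 51 - \frac{13}{51}\right) - \frac{1}{-38} = \left(\frac{51}{2} - \frac{13}{51}\right) - - \frac{1}{38} = \left(\frac{51}{2} - \frac{13}{51}\right) + \frac{1}{38} = \frac{2575}{102} + \frac{1}{38} = \frac{24488}{969}$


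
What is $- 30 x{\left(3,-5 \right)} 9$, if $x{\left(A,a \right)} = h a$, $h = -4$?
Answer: $-5400$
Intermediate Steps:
$x{\left(A,a \right)} = - 4 a$
$- 30 x{\left(3,-5 \right)} 9 = - 30 \left(\left(-4\right) \left(-5\right)\right) 9 = \left(-30\right) 20 \cdot 9 = \left(-600\right) 9 = -5400$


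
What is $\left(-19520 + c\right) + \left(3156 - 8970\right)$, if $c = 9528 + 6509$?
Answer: $-9297$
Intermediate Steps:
$c = 16037$
$\left(-19520 + c\right) + \left(3156 - 8970\right) = \left(-19520 + 16037\right) + \left(3156 - 8970\right) = -3483 - 5814 = -9297$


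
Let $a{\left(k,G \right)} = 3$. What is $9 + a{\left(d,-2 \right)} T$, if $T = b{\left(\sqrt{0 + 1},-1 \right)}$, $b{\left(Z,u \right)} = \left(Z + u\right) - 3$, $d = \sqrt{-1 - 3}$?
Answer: $0$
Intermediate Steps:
$d = 2 i$ ($d = \sqrt{-4} = 2 i \approx 2.0 i$)
$b{\left(Z,u \right)} = -3 + Z + u$
$T = -3$ ($T = -3 + \sqrt{0 + 1} - 1 = -3 + \sqrt{1} - 1 = -3 + 1 - 1 = -3$)
$9 + a{\left(d,-2 \right)} T = 9 + 3 \left(-3\right) = 9 - 9 = 0$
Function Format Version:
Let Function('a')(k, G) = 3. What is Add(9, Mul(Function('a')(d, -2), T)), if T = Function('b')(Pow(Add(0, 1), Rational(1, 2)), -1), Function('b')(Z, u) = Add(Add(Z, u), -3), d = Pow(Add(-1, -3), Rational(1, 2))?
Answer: 0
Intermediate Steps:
d = Mul(2, I) (d = Pow(-4, Rational(1, 2)) = Mul(2, I) ≈ Mul(2.0000, I))
Function('b')(Z, u) = Add(-3, Z, u)
T = -3 (T = Add(-3, Pow(Add(0, 1), Rational(1, 2)), -1) = Add(-3, Pow(1, Rational(1, 2)), -1) = Add(-3, 1, -1) = -3)
Add(9, Mul(Function('a')(d, -2), T)) = Add(9, Mul(3, -3)) = Add(9, -9) = 0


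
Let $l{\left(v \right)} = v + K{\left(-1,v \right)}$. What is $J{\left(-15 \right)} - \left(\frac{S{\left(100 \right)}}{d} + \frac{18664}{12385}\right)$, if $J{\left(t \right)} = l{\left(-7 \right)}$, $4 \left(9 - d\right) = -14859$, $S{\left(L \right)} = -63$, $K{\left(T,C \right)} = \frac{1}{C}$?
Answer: $- \frac{247730746}{28696045} \approx -8.6329$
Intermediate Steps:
$l{\left(v \right)} = v + \frac{1}{v}$
$d = \frac{14895}{4}$ ($d = 9 - - \frac{14859}{4} = 9 + \frac{14859}{4} = \frac{14895}{4} \approx 3723.8$)
$J{\left(t \right)} = - \frac{50}{7}$ ($J{\left(t \right)} = -7 + \frac{1}{-7} = -7 - \frac{1}{7} = - \frac{50}{7}$)
$J{\left(-15 \right)} - \left(\frac{S{\left(100 \right)}}{d} + \frac{18664}{12385}\right) = - \frac{50}{7} - \left(- \frac{63}{\frac{14895}{4}} + \frac{18664}{12385}\right) = - \frac{50}{7} - \left(\left(-63\right) \frac{4}{14895} + 18664 \cdot \frac{1}{12385}\right) = - \frac{50}{7} - \left(- \frac{28}{1655} + \frac{18664}{12385}\right) = - \frac{50}{7} - \frac{6108428}{4099435} = - \frac{247730746}{28696045}$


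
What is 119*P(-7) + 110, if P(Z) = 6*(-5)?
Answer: -3460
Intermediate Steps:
P(Z) = -30
119*P(-7) + 110 = 119*(-30) + 110 = -3570 + 110 = -3460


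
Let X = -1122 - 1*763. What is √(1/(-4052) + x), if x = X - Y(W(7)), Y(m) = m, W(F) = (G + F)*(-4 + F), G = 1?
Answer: I*√7835827497/2026 ≈ 43.692*I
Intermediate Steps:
W(F) = (1 + F)*(-4 + F)
X = -1885 (X = -1122 - 763 = -1885)
x = -1909 (x = -1885 - (-4 + 7² - 3*7) = -1885 - (-4 + 49 - 21) = -1885 - 1*24 = -1885 - 24 = -1909)
√(1/(-4052) + x) = √(1/(-4052) - 1909) = √(-1/4052 - 1909) = √(-7735269/4052) = I*√7835827497/2026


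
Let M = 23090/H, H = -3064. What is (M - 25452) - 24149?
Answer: -76000277/1532 ≈ -49609.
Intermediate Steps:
M = -11545/1532 (M = 23090/(-3064) = 23090*(-1/3064) = -11545/1532 ≈ -7.5359)
(M - 25452) - 24149 = (-11545/1532 - 25452) - 24149 = -39004009/1532 - 24149 = -76000277/1532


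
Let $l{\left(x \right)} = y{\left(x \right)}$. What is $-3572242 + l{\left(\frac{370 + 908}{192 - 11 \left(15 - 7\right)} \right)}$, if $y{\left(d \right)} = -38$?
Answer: $-3572280$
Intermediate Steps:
$l{\left(x \right)} = -38$
$-3572242 + l{\left(\frac{370 + 908}{192 - 11 \left(15 - 7\right)} \right)} = -3572242 - 38 = -3572280$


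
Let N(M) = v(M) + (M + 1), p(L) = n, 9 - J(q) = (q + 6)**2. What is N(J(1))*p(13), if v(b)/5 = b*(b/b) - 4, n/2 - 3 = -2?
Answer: -518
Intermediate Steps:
n = 2 (n = 6 + 2*(-2) = 6 - 4 = 2)
J(q) = 9 - (6 + q)**2 (J(q) = 9 - (q + 6)**2 = 9 - (6 + q)**2)
p(L) = 2
v(b) = -20 + 5*b (v(b) = 5*(b*(b/b) - 4) = 5*(b*1 - 4) = 5*(b - 4) = 5*(-4 + b) = -20 + 5*b)
N(M) = -19 + 6*M (N(M) = (-20 + 5*M) + (M + 1) = (-20 + 5*M) + (1 + M) = -19 + 6*M)
N(J(1))*p(13) = (-19 + 6*(9 - (6 + 1)**2))*2 = (-19 + 6*(9 - 1*7**2))*2 = (-19 + 6*(9 - 1*49))*2 = (-19 + 6*(9 - 49))*2 = (-19 + 6*(-40))*2 = (-19 - 240)*2 = -259*2 = -518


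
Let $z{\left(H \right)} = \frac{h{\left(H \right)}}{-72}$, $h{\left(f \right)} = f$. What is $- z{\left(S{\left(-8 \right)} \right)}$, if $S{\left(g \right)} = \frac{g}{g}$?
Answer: $\frac{1}{72} \approx 0.013889$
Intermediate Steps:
$S{\left(g \right)} = 1$
$z{\left(H \right)} = - \frac{H}{72}$ ($z{\left(H \right)} = \frac{H}{-72} = H \left(- \frac{1}{72}\right) = - \frac{H}{72}$)
$- z{\left(S{\left(-8 \right)} \right)} = - \frac{\left(-1\right) 1}{72} = \left(-1\right) \left(- \frac{1}{72}\right) = \frac{1}{72}$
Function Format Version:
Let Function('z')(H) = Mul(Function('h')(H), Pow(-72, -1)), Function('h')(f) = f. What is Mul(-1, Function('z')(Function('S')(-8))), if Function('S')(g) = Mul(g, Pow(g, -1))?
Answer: Rational(1, 72) ≈ 0.013889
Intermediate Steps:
Function('S')(g) = 1
Function('z')(H) = Mul(Rational(-1, 72), H) (Function('z')(H) = Mul(H, Pow(-72, -1)) = Mul(H, Rational(-1, 72)) = Mul(Rational(-1, 72), H))
Mul(-1, Function('z')(Function('S')(-8))) = Mul(-1, Mul(Rational(-1, 72), 1)) = Mul(-1, Rational(-1, 72)) = Rational(1, 72)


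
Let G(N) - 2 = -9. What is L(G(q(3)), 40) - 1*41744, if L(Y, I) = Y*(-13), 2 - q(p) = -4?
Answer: -41653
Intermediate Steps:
q(p) = 6 (q(p) = 2 - 1*(-4) = 2 + 4 = 6)
G(N) = -7 (G(N) = 2 - 9 = -7)
L(Y, I) = -13*Y
L(G(q(3)), 40) - 1*41744 = -13*(-7) - 1*41744 = 91 - 41744 = -41653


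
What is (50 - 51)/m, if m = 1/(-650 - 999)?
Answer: 1649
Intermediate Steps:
m = -1/1649 (m = 1/(-1649) = -1/1649 ≈ -0.00060643)
(50 - 51)/m = (50 - 51)/(-1/1649) = -1*(-1649) = 1649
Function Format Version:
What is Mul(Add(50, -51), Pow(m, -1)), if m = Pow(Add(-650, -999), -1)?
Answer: 1649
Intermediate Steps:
m = Rational(-1, 1649) (m = Pow(-1649, -1) = Rational(-1, 1649) ≈ -0.00060643)
Mul(Add(50, -51), Pow(m, -1)) = Mul(Add(50, -51), Pow(Rational(-1, 1649), -1)) = Mul(-1, -1649) = 1649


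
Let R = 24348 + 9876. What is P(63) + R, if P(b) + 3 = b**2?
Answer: 38190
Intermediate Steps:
P(b) = -3 + b**2
R = 34224
P(63) + R = (-3 + 63**2) + 34224 = (-3 + 3969) + 34224 = 3966 + 34224 = 38190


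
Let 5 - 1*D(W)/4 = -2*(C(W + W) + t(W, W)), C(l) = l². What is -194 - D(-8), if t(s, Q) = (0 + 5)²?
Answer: -2462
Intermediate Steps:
t(s, Q) = 25 (t(s, Q) = 5² = 25)
D(W) = 220 + 32*W² (D(W) = 20 - (-8)*((W + W)² + 25) = 20 - (-8)*((2*W)² + 25) = 20 - (-8)*(4*W² + 25) = 20 - (-8)*(25 + 4*W²) = 20 - 4*(-50 - 8*W²) = 20 + (200 + 32*W²) = 220 + 32*W²)
-194 - D(-8) = -194 - (220 + 32*(-8)²) = -194 - (220 + 32*64) = -194 - (220 + 2048) = -194 - 1*2268 = -194 - 2268 = -2462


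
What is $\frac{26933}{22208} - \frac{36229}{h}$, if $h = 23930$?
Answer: $- \frac{80033471}{265718720} \approx -0.3012$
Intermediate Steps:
$\frac{26933}{22208} - \frac{36229}{h} = \frac{26933}{22208} - \frac{36229}{23930} = - \frac{80033471}{265718720}$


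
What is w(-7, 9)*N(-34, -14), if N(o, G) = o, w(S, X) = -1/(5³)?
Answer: 34/125 ≈ 0.27200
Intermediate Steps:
w(S, X) = -1/125
w(-7, 9)*N(-34, -14) = -1/125*(-34) = 34/125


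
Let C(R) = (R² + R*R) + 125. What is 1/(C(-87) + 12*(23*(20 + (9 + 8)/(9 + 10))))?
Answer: 19/399569 ≈ 4.7551e-5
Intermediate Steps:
C(R) = 125 + 2*R² (C(R) = (R² + R²) + 125 = 2*R² + 125 = 125 + 2*R²)
1/(C(-87) + 12*(23*(20 + (9 + 8)/(9 + 10)))) = 1/((125 + 2*(-87)²) + 12*(23*(20 + (9 + 8)/(9 + 10)))) = 1/((125 + 2*7569) + 12*(23*(20 + 17/19))) = 1/((125 + 15138) + 12*(23*(20 + 17*(1/19)))) = 1/(15263 + 12*(23*(20 + 17/19))) = 1/(15263 + 12*(23*(397/19))) = 1/(15263 + 12*(9131/19)) = 1/(15263 + 109572/19) = 1/(399569/19) = 19/399569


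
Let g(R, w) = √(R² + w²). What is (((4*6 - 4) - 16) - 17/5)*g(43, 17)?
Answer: 3*√2138/5 ≈ 27.743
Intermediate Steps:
(((4*6 - 4) - 16) - 17/5)*g(43, 17) = (((4*6 - 4) - 16) - 17/5)*√(43² + 17²) = (((24 - 4) - 16) - 17*⅕)*√(1849 + 289) = ((20 - 16) - 17/5)*√2138 = (4 - 17/5)*√2138 = 3*√2138/5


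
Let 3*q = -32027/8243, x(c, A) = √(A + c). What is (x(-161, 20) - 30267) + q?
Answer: -748504670/24729 + I*√141 ≈ -30268.0 + 11.874*I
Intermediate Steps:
q = -32027/24729 (q = (-32027/8243)/3 = (-32027*1/8243)/3 = (⅓)*(-32027/8243) = -32027/24729 ≈ -1.2951)
(x(-161, 20) - 30267) + q = (√(20 - 161) - 30267) - 32027/24729 = (√(-141) - 30267) - 32027/24729 = (I*√141 - 30267) - 32027/24729 = (-30267 + I*√141) - 32027/24729 = -748504670/24729 + I*√141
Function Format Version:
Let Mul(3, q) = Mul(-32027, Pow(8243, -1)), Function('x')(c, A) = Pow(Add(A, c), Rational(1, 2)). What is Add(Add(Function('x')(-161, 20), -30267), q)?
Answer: Add(Rational(-748504670, 24729), Mul(I, Pow(141, Rational(1, 2)))) ≈ Add(-30268., Mul(11.874, I))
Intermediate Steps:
q = Rational(-32027, 24729) (q = Mul(Rational(1, 3), Mul(-32027, Pow(8243, -1))) = Mul(Rational(1, 3), Mul(-32027, Rational(1, 8243))) = Mul(Rational(1, 3), Rational(-32027, 8243)) = Rational(-32027, 24729) ≈ -1.2951)
Add(Add(Function('x')(-161, 20), -30267), q) = Add(Add(Pow(Add(20, -161), Rational(1, 2)), -30267), Rational(-32027, 24729)) = Add(Add(Pow(-141, Rational(1, 2)), -30267), Rational(-32027, 24729)) = Add(Add(Mul(I, Pow(141, Rational(1, 2))), -30267), Rational(-32027, 24729)) = Add(Add(-30267, Mul(I, Pow(141, Rational(1, 2)))), Rational(-32027, 24729)) = Add(Rational(-748504670, 24729), Mul(I, Pow(141, Rational(1, 2))))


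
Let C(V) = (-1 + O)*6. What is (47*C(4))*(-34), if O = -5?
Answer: 57528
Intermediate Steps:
C(V) = -36 (C(V) = (-1 - 5)*6 = -6*6 = -36)
(47*C(4))*(-34) = (47*(-36))*(-34) = -1692*(-34) = 57528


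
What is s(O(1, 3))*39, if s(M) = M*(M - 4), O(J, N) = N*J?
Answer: -117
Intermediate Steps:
O(J, N) = J*N
s(M) = M*(-4 + M)
s(O(1, 3))*39 = ((1*3)*(-4 + 1*3))*39 = (3*(-4 + 3))*39 = (3*(-1))*39 = -3*39 = -117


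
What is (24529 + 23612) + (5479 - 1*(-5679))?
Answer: 59299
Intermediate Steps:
(24529 + 23612) + (5479 - 1*(-5679)) = 48141 + (5479 + 5679) = 48141 + 11158 = 59299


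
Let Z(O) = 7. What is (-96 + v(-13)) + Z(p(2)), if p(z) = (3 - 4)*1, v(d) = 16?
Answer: -73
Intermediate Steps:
p(z) = -1 (p(z) = -1*1 = -1)
(-96 + v(-13)) + Z(p(2)) = (-96 + 16) + 7 = -80 + 7 = -73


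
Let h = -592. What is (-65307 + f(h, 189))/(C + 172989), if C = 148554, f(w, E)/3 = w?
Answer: -22361/107181 ≈ -0.20863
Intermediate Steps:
f(w, E) = 3*w
(-65307 + f(h, 189))/(C + 172989) = (-65307 + 3*(-592))/(148554 + 172989) = (-65307 - 1776)/321543 = -67083*1/321543 = -22361/107181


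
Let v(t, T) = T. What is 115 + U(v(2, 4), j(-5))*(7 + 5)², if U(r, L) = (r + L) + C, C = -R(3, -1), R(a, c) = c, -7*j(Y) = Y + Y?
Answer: 7285/7 ≈ 1040.7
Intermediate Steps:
j(Y) = -2*Y/7 (j(Y) = -(Y + Y)/7 = -2*Y/7)
C = 1 (C = -1*(-1) = 1)
U(r, L) = 1 + L + r (U(r, L) = (r + L) + 1 = (L + r) + 1 = 1 + L + r)
115 + U(v(2, 4), j(-5))*(7 + 5)² = 115 + (1 - 2/7*(-5) + 4)*(7 + 5)² = 115 + (1 + 10/7 + 4)*12² = 115 + (45/7)*144 = 115 + 6480/7 = 7285/7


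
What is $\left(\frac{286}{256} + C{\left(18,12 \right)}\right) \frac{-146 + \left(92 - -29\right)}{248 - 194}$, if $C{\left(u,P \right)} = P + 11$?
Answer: $- \frac{8575}{768} \approx -11.165$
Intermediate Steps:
$C{\left(u,P \right)} = 11 + P$
$\left(\frac{286}{256} + C{\left(18,12 \right)}\right) \frac{-146 + \left(92 - -29\right)}{248 - 194} = \left(\frac{286}{256} + \left(11 + 12\right)\right) \frac{-146 + \left(92 - -29\right)}{248 - 194} = \left(286 \cdot \frac{1}{256} + 23\right) \frac{-146 + \left(92 + 29\right)}{54} = \left(\frac{143}{128} + 23\right) \left(-146 + 121\right) \frac{1}{54} = \frac{3087 \left(\left(-25\right) \frac{1}{54}\right)}{128} = \frac{3087}{128} \left(- \frac{25}{54}\right) = - \frac{8575}{768}$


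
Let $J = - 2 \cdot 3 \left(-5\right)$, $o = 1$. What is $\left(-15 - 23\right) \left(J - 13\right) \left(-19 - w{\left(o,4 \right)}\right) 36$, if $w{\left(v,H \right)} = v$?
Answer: $465120$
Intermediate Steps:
$J = 30$ ($J = \left(-2\right) \left(-15\right) = 30$)
$\left(-15 - 23\right) \left(J - 13\right) \left(-19 - w{\left(o,4 \right)}\right) 36 = \left(-15 - 23\right) \left(30 - 13\right) \left(-19 - 1\right) 36 = \left(-38\right) 17 \left(-19 - 1\right) 36 = \left(-646\right) \left(-20\right) 36 = 12920 \cdot 36 = 465120$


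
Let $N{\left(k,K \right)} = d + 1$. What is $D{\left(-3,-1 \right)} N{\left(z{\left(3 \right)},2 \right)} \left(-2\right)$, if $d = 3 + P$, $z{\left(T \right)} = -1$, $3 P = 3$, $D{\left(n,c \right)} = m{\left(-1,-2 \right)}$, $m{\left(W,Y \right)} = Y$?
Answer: $20$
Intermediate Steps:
$D{\left(n,c \right)} = -2$
$P = 1$ ($P = \frac{1}{3} \cdot 3 = 1$)
$d = 4$ ($d = 3 + 1 = 4$)
$N{\left(k,K \right)} = 5$ ($N{\left(k,K \right)} = 4 + 1 = 5$)
$D{\left(-3,-1 \right)} N{\left(z{\left(3 \right)},2 \right)} \left(-2\right) = \left(-2\right) 5 \left(-2\right) = \left(-10\right) \left(-2\right) = 20$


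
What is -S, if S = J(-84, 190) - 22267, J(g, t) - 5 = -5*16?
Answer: 22342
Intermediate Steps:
J(g, t) = -75 (J(g, t) = 5 - 5*16 = 5 - 80 = -75)
S = -22342 (S = -75 - 22267 = -22342)
-S = -1*(-22342) = 22342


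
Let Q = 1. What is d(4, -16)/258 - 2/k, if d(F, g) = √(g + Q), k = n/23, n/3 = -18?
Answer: 23/27 + I*√15/258 ≈ 0.85185 + 0.015012*I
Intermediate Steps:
n = -54 (n = 3*(-18) = -54)
k = -54/23 ≈ -2.3478
d(F, g) = √(1 + g) (d(F, g) = √(g + 1) = √(1 + g))
d(4, -16)/258 - 2/k = √(1 - 16)/258 - 2/(-54/23) = √(-15)*(1/258) - 2*(-23/54) = (I*√15)*(1/258) + 23/27 = I*√15/258 + 23/27 = 23/27 + I*√15/258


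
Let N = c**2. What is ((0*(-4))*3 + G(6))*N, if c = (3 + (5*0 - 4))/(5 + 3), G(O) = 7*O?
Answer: 21/32 ≈ 0.65625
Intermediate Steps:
c = -1/8 (c = (3 + (0 - 4))/8 = (3 - 4)*(1/8) = -1*1/8 = -1/8 ≈ -0.12500)
N = 1/64 (N = (-1/8)**2 = 1/64 ≈ 0.015625)
((0*(-4))*3 + G(6))*N = ((0*(-4))*3 + 7*6)*(1/64) = (0*3 + 42)*(1/64) = (0 + 42)*(1/64) = 42*(1/64) = 21/32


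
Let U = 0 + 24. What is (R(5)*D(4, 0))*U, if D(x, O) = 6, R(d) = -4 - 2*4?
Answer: -1728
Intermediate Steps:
R(d) = -12 (R(d) = -4 - 8 = -12)
U = 24
(R(5)*D(4, 0))*U = -12*6*24 = -72*24 = -1728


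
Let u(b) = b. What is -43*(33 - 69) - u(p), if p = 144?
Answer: 1404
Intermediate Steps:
-43*(33 - 69) - u(p) = -43*(33 - 69) - 1*144 = -43*(-36) - 144 = 1548 - 144 = 1404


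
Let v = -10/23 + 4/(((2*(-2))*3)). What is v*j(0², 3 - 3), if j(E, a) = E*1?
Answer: 0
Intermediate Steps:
v = -53/69 (v = -10*1/23 + 4/((-4*3)) = -10/23 + 4/(-12) = -10/23 + 4*(-1/12) = -10/23 - ⅓ = -53/69 ≈ -0.76812)
j(E, a) = E
v*j(0², 3 - 3) = -53/69*0² = -53/69*0 = 0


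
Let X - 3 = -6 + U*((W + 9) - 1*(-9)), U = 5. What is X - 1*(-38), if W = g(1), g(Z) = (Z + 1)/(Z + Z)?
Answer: 130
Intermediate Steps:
g(Z) = (1 + Z)/(2*Z) (g(Z) = (1 + Z)/((2*Z)) = (1 + Z)*(1/(2*Z)) = (1 + Z)/(2*Z))
W = 1 (W = (1/2)*(1 + 1)/1 = (1/2)*1*2 = 1)
X = 92 (X = 3 + (-6 + 5*((1 + 9) - 1*(-9))) = 3 + (-6 + 5*(10 + 9)) = 3 + (-6 + 5*19) = 3 + (-6 + 95) = 3 + 89 = 92)
X - 1*(-38) = 92 - 1*(-38) = 92 + 38 = 130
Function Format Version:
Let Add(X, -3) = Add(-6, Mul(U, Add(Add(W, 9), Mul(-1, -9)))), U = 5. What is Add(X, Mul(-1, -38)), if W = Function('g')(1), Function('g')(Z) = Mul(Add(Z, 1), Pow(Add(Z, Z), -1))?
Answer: 130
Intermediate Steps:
Function('g')(Z) = Mul(Rational(1, 2), Pow(Z, -1), Add(1, Z)) (Function('g')(Z) = Mul(Add(1, Z), Pow(Mul(2, Z), -1)) = Mul(Add(1, Z), Mul(Rational(1, 2), Pow(Z, -1))) = Mul(Rational(1, 2), Pow(Z, -1), Add(1, Z)))
W = 1 (W = Mul(Rational(1, 2), Pow(1, -1), Add(1, 1)) = Mul(Rational(1, 2), 1, 2) = 1)
X = 92 (X = Add(3, Add(-6, Mul(5, Add(Add(1, 9), Mul(-1, -9))))) = Add(3, Add(-6, Mul(5, Add(10, 9)))) = Add(3, Add(-6, Mul(5, 19))) = Add(3, Add(-6, 95)) = Add(3, 89) = 92)
Add(X, Mul(-1, -38)) = Add(92, Mul(-1, -38)) = Add(92, 38) = 130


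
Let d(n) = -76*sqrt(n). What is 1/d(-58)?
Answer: I*sqrt(58)/4408 ≈ 0.0017277*I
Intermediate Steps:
1/d(-58) = 1/(-76*I*sqrt(58)) = I*sqrt(58)/4408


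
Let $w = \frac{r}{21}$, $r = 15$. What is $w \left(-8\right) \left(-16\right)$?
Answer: $\frac{640}{7} \approx 91.429$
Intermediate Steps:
$w = \frac{5}{7}$ ($w = \frac{15}{21} = 15 \cdot \frac{1}{21} = \frac{5}{7} \approx 0.71429$)
$w \left(-8\right) \left(-16\right) = \frac{5}{7} \left(-8\right) \left(-16\right) = \left(- \frac{40}{7}\right) \left(-16\right) = \frac{640}{7}$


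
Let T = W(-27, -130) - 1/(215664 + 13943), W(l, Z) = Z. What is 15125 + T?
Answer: 3442956964/229607 ≈ 14995.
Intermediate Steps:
T = -29848911/229607 (T = -130 - 1/(215664 + 13943) = -130 - 1/229607 = -29848911/229607 ≈ -130.00)
15125 + T = 15125 - 29848911/229607 = 3442956964/229607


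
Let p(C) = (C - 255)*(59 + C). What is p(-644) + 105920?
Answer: 631835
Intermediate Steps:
p(C) = (-255 + C)*(59 + C)
p(-644) + 105920 = (-15045 + (-644)**2 - 196*(-644)) + 105920 = (-15045 + 414736 + 126224) + 105920 = 525915 + 105920 = 631835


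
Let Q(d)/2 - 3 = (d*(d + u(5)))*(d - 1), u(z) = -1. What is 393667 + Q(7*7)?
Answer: 619465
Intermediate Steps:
Q(d) = 6 + 2*d*(-1 + d)² (Q(d) = 6 + 2*((d*(d - 1))*(d - 1)) = 6 + 2*((d*(-1 + d))*(-1 + d)) = 6 + 2*(d*(-1 + d)²) = 6 + 2*d*(-1 + d)²)
393667 + Q(7*7) = 393667 + (6 - 4*(7*7)² + 2*(7*7) + 2*(7*7)³) = 393667 + (6 - 4*49² + 2*49 + 2*49³) = 393667 + (6 - 4*2401 + 98 + 2*117649) = 393667 + (6 - 9604 + 98 + 235298) = 393667 + 225798 = 619465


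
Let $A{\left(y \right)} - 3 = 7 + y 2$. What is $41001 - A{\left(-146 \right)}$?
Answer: $41283$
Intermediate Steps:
$A{\left(y \right)} = 10 + 2 y$ ($A{\left(y \right)} = 3 + \left(7 + y 2\right) = 3 + \left(7 + 2 y\right) = 10 + 2 y$)
$41001 - A{\left(-146 \right)} = 41001 - \left(10 + 2 \left(-146\right)\right) = 41001 - \left(10 - 292\right) = 41001 - -282 = 41001 + 282 = 41283$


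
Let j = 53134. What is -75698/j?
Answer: -37849/26567 ≈ -1.4247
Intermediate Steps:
-75698/j = -75698/53134 = -75698*1/53134 = -37849/26567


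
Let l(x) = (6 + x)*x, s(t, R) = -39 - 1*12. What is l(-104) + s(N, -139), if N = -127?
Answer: 10141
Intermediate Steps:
s(t, R) = -51 (s(t, R) = -39 - 12 = -51)
l(x) = x*(6 + x)
l(-104) + s(N, -139) = -104*(6 - 104) - 51 = -104*(-98) - 51 = 10192 - 51 = 10141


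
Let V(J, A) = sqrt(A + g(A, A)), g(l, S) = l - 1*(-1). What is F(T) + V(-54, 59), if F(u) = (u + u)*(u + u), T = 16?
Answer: 1024 + sqrt(119) ≈ 1034.9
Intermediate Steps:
g(l, S) = 1 + l (g(l, S) = l + 1 = 1 + l)
V(J, A) = sqrt(1 + 2*A) (V(J, A) = sqrt(A + (1 + A)) = sqrt(1 + 2*A))
F(u) = 4*u**2 (F(u) = (2*u)*(2*u) = 4*u**2)
F(T) + V(-54, 59) = 4*16**2 + sqrt(1 + 2*59) = 4*256 + sqrt(1 + 118) = 1024 + sqrt(119)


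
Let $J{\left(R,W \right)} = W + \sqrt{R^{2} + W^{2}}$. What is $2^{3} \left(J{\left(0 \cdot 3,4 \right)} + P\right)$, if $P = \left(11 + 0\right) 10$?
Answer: $944$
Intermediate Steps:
$P = 110$ ($P = 11 \cdot 10 = 110$)
$2^{3} \left(J{\left(0 \cdot 3,4 \right)} + P\right) = 2^{3} \left(\left(4 + \sqrt{\left(0 \cdot 3\right)^{2} + 4^{2}}\right) + 110\right) = 8 \left(\left(4 + \sqrt{0^{2} + 16}\right) + 110\right) = 8 \left(\left(4 + \sqrt{0 + 16}\right) + 110\right) = 8 \left(\left(4 + \sqrt{16}\right) + 110\right) = 8 \left(\left(4 + 4\right) + 110\right) = 8 \left(8 + 110\right) = 8 \cdot 118 = 944$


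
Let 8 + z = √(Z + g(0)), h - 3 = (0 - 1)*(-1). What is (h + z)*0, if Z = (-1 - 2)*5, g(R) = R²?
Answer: 0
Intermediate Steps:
h = 4 (h = 3 + (0 - 1)*(-1) = 3 - 1*(-1) = 3 + 1 = 4)
Z = -15 (Z = -3*5 = -15)
z = -8 + I*√15 (z = -8 + √(-15 + 0²) = -8 + √(-15 + 0) = -8 + √(-15) = -8 + I*√15 ≈ -8.0 + 3.873*I)
(h + z)*0 = (4 + (-8 + I*√15))*0 = (-4 + I*√15)*0 = 0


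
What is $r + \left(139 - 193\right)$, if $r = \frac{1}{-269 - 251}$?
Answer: $- \frac{28081}{520} \approx -54.002$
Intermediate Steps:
$r = - \frac{1}{520}$ ($r = \frac{1}{-520} = - \frac{1}{520} \approx -0.0019231$)
$r + \left(139 - 193\right) = - \frac{1}{520} + \left(139 - 193\right) = - \frac{1}{520} - 54 = - \frac{28081}{520}$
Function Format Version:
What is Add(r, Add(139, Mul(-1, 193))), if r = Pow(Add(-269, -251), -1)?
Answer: Rational(-28081, 520) ≈ -54.002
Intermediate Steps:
r = Rational(-1, 520) (r = Pow(-520, -1) = Rational(-1, 520) ≈ -0.0019231)
Add(r, Add(139, Mul(-1, 193))) = Add(Rational(-1, 520), Add(139, Mul(-1, 193))) = Add(Rational(-1, 520), Add(139, -193)) = Add(Rational(-1, 520), -54) = Rational(-28081, 520)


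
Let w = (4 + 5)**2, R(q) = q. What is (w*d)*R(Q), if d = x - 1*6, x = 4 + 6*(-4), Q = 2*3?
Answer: -12636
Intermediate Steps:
Q = 6
x = -20 (x = 4 - 24 = -20)
w = 81 (w = 9**2 = 81)
d = -26 (d = -20 - 1*6 = -20 - 6 = -26)
(w*d)*R(Q) = (81*(-26))*6 = -2106*6 = -12636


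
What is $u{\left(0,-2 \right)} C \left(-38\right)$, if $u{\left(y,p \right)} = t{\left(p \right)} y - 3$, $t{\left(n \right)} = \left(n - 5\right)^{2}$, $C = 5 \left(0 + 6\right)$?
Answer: $3420$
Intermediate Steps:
$C = 30$ ($C = 5 \cdot 6 = 30$)
$t{\left(n \right)} = \left(-5 + n\right)^{2}$
$u{\left(y,p \right)} = -3 + y \left(-5 + p\right)^{2}$ ($u{\left(y,p \right)} = \left(-5 + p\right)^{2} y - 3 = y \left(-5 + p\right)^{2} - 3 = -3 + y \left(-5 + p\right)^{2}$)
$u{\left(0,-2 \right)} C \left(-38\right) = \left(-3 + 0 \left(-5 - 2\right)^{2}\right) 30 \left(-38\right) = \left(-3 + 0 \left(-7\right)^{2}\right) 30 \left(-38\right) = \left(-3 + 0 \cdot 49\right) 30 \left(-38\right) = \left(-3 + 0\right) 30 \left(-38\right) = \left(-3\right) 30 \left(-38\right) = \left(-90\right) \left(-38\right) = 3420$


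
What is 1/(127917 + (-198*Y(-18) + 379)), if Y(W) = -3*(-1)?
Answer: 1/127702 ≈ 7.8307e-6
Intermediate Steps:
Y(W) = 3
1/(127917 + (-198*Y(-18) + 379)) = 1/(127917 + (-198*3 + 379)) = 1/(127917 + (-594 + 379)) = 1/(127917 - 215) = 1/127702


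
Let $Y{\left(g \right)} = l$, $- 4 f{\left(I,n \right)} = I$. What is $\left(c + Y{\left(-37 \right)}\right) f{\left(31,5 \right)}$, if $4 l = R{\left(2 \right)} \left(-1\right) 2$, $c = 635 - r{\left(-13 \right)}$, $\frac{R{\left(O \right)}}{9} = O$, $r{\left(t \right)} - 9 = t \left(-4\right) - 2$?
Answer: $- \frac{17577}{4} \approx -4394.3$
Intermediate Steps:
$r{\left(t \right)} = 7 - 4 t$ ($r{\left(t \right)} = 9 + \left(t \left(-4\right) - 2\right) = 9 - \left(2 + 4 t\right) = 7 - 4 t$)
$R{\left(O \right)} = 9 O$
$f{\left(I,n \right)} = - \frac{I}{4}$
$c = 576$ ($c = 635 - \left(7 - -52\right) = 635 - \left(7 + 52\right) = 635 - 59 = 576$)
$l = -9$ ($l = \frac{9 \cdot 2 \left(-1\right) 2}{4} = \frac{18 \left(-1\right) 2}{4} = \frac{\left(-18\right) 2}{4} = \frac{1}{4} \left(-36\right) = -9$)
$Y{\left(g \right)} = -9$
$\left(c + Y{\left(-37 \right)}\right) f{\left(31,5 \right)} = \left(576 - 9\right) \left(\left(- \frac{1}{4}\right) 31\right) = 567 \left(- \frac{31}{4}\right) = - \frac{17577}{4}$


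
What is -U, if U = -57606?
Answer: 57606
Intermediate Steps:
-U = -1*(-57606) = 57606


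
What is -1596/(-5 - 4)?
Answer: 532/3 ≈ 177.33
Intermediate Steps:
-1596/(-5 - 4) = -1596/(-9) = -1596*(-⅑) = 532/3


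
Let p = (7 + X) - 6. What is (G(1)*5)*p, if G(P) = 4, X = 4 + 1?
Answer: 120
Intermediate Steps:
X = 5
p = 6 (p = (7 + 5) - 6 = 12 - 6 = 6)
(G(1)*5)*p = (4*5)*6 = 20*6 = 120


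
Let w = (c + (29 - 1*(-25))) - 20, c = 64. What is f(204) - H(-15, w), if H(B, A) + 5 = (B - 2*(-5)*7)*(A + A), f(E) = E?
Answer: -10571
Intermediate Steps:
w = 98 (w = (64 + (29 - 1*(-25))) - 20 = (64 + (29 + 25)) - 20 = (64 + 54) - 20 = 118 - 20 = 98)
H(B, A) = -5 + 2*A*(70 + B) (H(B, A) = -5 + (B - 2*(-5)*7)*(A + A) = -5 + (B + 10*7)*(2*A) = -5 + (B + 70)*(2*A) = -5 + (70 + B)*(2*A) = -5 + 2*A*(70 + B))
f(204) - H(-15, w) = 204 - (-5 + 140*98 + 2*98*(-15)) = 204 - (-5 + 13720 - 2940) = 204 - 1*10775 = 204 - 10775 = -10571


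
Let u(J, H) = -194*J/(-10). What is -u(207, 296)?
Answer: -20079/5 ≈ -4015.8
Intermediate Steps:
u(J, H) = 97*J/5 (u(J, H) = -194*J*(-1/10) = 97*J/5)
-u(207, 296) = -97*207/5 = -1*20079/5 = -20079/5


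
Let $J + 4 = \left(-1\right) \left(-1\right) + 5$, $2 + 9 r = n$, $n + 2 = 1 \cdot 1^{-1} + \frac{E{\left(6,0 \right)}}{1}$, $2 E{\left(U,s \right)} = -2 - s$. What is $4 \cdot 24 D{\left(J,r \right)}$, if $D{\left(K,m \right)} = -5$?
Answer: $-480$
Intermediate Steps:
$E{\left(U,s \right)} = -1 - \frac{s}{2}$ ($E{\left(U,s \right)} = \frac{-2 - s}{2} = -1 - \frac{s}{2}$)
$n = -2$ ($n = -2 + \left(1 \cdot 1^{-1} + \frac{-1 - 0}{1}\right) = -2 + \left(1 \cdot 1 + \left(-1 + 0\right) 1\right) = -2 + \left(1 - 1\right) = -2 + 0 = -2$)
$r = - \frac{4}{9}$ ($r = - \frac{2}{9} + \frac{1}{9} \left(-2\right) = - \frac{2}{9} - \frac{2}{9} = - \frac{4}{9} \approx -0.44444$)
$J = 2$ ($J = -4 + \left(\left(-1\right) \left(-1\right) + 5\right) = -4 + \left(1 + 5\right) = -4 + 6 = 2$)
$4 \cdot 24 D{\left(J,r \right)} = 4 \cdot 24 \left(-5\right) = 96 \left(-5\right) = -480$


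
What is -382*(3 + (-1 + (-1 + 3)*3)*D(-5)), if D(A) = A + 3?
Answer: 2674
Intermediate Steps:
D(A) = 3 + A
-382*(3 + (-1 + (-1 + 3)*3)*D(-5)) = -382*(3 + (-1 + (-1 + 3)*3)*(3 - 5)) = -382*(3 + (-1 + 2*3)*(-2)) = -382*(3 + (-1 + 6)*(-2)) = -382*(3 + 5*(-2)) = -382*(3 - 10) = -382*(-7) = 2674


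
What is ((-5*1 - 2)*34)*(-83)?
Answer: 19754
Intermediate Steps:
((-5*1 - 2)*34)*(-83) = ((-5 - 2)*34)*(-83) = -7*34*(-83) = -238*(-83) = 19754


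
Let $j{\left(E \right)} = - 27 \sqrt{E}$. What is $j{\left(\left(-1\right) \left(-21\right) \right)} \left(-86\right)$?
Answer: $2322 \sqrt{21} \approx 10641.0$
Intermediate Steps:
$j{\left(\left(-1\right) \left(-21\right) \right)} \left(-86\right) = - 27 \sqrt{\left(-1\right) \left(-21\right)} \left(-86\right) = - 27 \sqrt{21} \left(-86\right) = 2322 \sqrt{21}$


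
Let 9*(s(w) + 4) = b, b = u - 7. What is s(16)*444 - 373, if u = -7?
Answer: -8519/3 ≈ -2839.7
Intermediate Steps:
b = -14 (b = -7 - 7 = -14)
s(w) = -50/9 (s(w) = -4 + (⅑)*(-14) = -4 - 14/9 = -50/9)
s(16)*444 - 373 = -50/9*444 - 373 = -7400/3 - 373 = -8519/3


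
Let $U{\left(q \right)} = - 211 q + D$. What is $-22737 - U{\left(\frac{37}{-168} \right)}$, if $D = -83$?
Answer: $- \frac{3813679}{168} \approx -22700.0$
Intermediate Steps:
$U{\left(q \right)} = -83 - 211 q$ ($U{\left(q \right)} = - 211 q - 83 = -83 - 211 q$)
$-22737 - U{\left(\frac{37}{-168} \right)} = -22737 - \left(-83 - 211 \frac{37}{-168}\right) = -22737 - \left(-83 - 211 \cdot 37 \left(- \frac{1}{168}\right)\right) = -22737 - \left(-83 - - \frac{7807}{168}\right) = -22737 - \left(-83 + \frac{7807}{168}\right) = -22737 - - \frac{6137}{168} = -22737 + \frac{6137}{168} = - \frac{3813679}{168}$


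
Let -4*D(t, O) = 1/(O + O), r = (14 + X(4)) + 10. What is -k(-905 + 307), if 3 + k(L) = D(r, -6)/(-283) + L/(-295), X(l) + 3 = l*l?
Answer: 3898903/4007280 ≈ 0.97295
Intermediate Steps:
X(l) = -3 + l² (X(l) = -3 + l*l = -3 + l²)
r = 37 (r = (14 + (-3 + 4²)) + 10 = (14 + (-3 + 16)) + 10 = (14 + 13) + 10 = 27 + 10 = 37)
D(t, O) = -1/(8*O) (D(t, O) = -1/(4*(O + O)) = -1/(2*O)/4 = -1/(8*O))
k(L) = -40753/13584 - L/295 (k(L) = -3 + (-⅛/(-6)/(-283) + L/(-295)) = -3 + (-⅛*(-⅙)*(-1/283) + L*(-1/295)) = -3 + ((1/48)*(-1/283) - L/295) = -3 + (-1/13584 - L/295) = -40753/13584 - L/295)
-k(-905 + 307) = -(-40753/13584 - (-905 + 307)/295) = -(-40753/13584 - 1/295*(-598)) = -(-40753/13584 + 598/295) = -1*(-3898903/4007280) = 3898903/4007280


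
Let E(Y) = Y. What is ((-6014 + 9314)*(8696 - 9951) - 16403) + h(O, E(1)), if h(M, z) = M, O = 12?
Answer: -4157891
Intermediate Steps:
((-6014 + 9314)*(8696 - 9951) - 16403) + h(O, E(1)) = ((-6014 + 9314)*(8696 - 9951) - 16403) + 12 = (3300*(-1255) - 16403) + 12 = (-4141500 - 16403) + 12 = -4157903 + 12 = -4157891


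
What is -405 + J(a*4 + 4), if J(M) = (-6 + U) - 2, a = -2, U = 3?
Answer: -410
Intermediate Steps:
J(M) = -5 (J(M) = (-6 + 3) - 2 = -3 - 2 = -5)
-405 + J(a*4 + 4) = -405 - 5 = -410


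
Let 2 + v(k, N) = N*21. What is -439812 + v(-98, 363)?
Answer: -432191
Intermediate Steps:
v(k, N) = -2 + 21*N (v(k, N) = -2 + N*21 = -2 + 21*N)
-439812 + v(-98, 363) = -439812 + (-2 + 21*363) = -439812 + (-2 + 7623) = -439812 + 7621 = -432191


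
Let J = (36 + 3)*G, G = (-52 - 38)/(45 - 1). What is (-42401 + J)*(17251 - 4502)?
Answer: -1083174743/2 ≈ -5.4159e+8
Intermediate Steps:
G = -45/22 (G = -90/44 = -90*1/44 = -45/22 ≈ -2.0455)
J = -1755/22 (J = (36 + 3)*(-45/22) = 39*(-45/22) = -1755/22 ≈ -79.773)
(-42401 + J)*(17251 - 4502) = (-42401 - 1755/22)*(17251 - 4502) = -934577/22*12749 = -1083174743/2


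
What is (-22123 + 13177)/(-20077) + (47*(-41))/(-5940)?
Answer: 91827619/119257380 ≈ 0.77000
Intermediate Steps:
(-22123 + 13177)/(-20077) + (47*(-41))/(-5940) = -8946*(-1/20077) - 1927*(-1/5940) = 8946/20077 + 1927/5940 = 91827619/119257380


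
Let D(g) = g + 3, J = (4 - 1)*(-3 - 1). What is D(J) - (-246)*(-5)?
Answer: -1239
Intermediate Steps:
J = -12 (J = 3*(-4) = -12)
D(g) = 3 + g
D(J) - (-246)*(-5) = (3 - 12) - (-246)*(-5) = -9 - 41*30 = -9 - 1230 = -1239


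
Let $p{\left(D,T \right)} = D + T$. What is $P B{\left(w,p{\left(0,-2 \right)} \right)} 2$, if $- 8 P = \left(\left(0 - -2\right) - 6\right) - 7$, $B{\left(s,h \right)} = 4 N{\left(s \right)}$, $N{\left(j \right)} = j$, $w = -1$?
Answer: $-11$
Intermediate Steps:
$B{\left(s,h \right)} = 4 s$
$P = \frac{11}{8}$ ($P = - \frac{\left(\left(0 - -2\right) - 6\right) - 7}{8} = - \frac{\left(\left(0 + 2\right) - 6\right) - 7}{8} = - \frac{\left(2 - 6\right) - 7}{8} = - \frac{-4 - 7}{8} = \left(- \frac{1}{8}\right) \left(-11\right) = \frac{11}{8} \approx 1.375$)
$P B{\left(w,p{\left(0,-2 \right)} \right)} 2 = \frac{11 \cdot 4 \left(-1\right)}{8} \cdot 2 = \frac{11}{8} \left(-4\right) 2 = \left(- \frac{11}{2}\right) 2 = -11$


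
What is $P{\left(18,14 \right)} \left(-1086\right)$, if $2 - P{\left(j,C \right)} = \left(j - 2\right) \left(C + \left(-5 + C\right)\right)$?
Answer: $397476$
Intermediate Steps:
$P{\left(j,C \right)} = 2 - \left(-5 + 2 C\right) \left(-2 + j\right)$ ($P{\left(j,C \right)} = 2 - \left(j - 2\right) \left(C + \left(-5 + C\right)\right) = 2 - \left(-2 + j\right) \left(-5 + 2 C\right) = 2 - \left(-5 + 2 C\right) \left(-2 + j\right)$)
$P{\left(18,14 \right)} \left(-1086\right) = \left(-8 + 4 \cdot 14 + 5 \cdot 18 - 28 \cdot 18\right) \left(-1086\right) = \left(-8 + 56 + 90 - 504\right) \left(-1086\right) = \left(-366\right) \left(-1086\right) = 397476$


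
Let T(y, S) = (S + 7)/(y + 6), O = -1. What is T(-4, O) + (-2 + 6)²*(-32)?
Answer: -509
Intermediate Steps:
T(y, S) = (7 + S)/(6 + y)
T(-4, O) + (-2 + 6)²*(-32) = (7 - 1)/(6 - 4) + (-2 + 6)²*(-32) = 6/2 + 4²*(-32) = (½)*6 + 16*(-32) = 3 - 512 = -509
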